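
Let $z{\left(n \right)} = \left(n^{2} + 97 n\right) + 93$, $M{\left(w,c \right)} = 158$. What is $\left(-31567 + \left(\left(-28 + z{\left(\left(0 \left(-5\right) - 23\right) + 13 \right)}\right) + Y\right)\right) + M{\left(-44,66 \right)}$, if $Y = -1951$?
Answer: $-34165$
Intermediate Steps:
$z{\left(n \right)} = 93 + n^{2} + 97 n$
$\left(-31567 + \left(\left(-28 + z{\left(\left(0 \left(-5\right) - 23\right) + 13 \right)}\right) + Y\right)\right) + M{\left(-44,66 \right)} = \left(-31567 - \left(1886 - \left(\left(0 \left(-5\right) - 23\right) + 13\right)^{2} - 97 \left(\left(0 \left(-5\right) - 23\right) + 13\right)\right)\right) + 158 = \left(-31567 - \left(1886 - \left(\left(0 - 23\right) + 13\right)^{2} - 97 \left(\left(0 - 23\right) + 13\right)\right)\right) + 158 = \left(-31567 - \left(1886 - \left(-23 + 13\right)^{2} - 97 \left(-23 + 13\right)\right)\right) + 158 = \left(-31567 + \left(\left(-28 + \left(93 + \left(-10\right)^{2} + 97 \left(-10\right)\right)\right) - 1951\right)\right) + 158 = \left(-31567 + \left(\left(-28 + \left(93 + 100 - 970\right)\right) - 1951\right)\right) + 158 = \left(-31567 - 2756\right) + 158 = -34323 + 158 = -34165$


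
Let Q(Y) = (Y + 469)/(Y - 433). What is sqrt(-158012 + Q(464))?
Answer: I*sqrt(151820609)/31 ≈ 397.47*I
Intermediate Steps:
Q(Y) = (469 + Y)/(-433 + Y)
sqrt(-158012 + Q(464)) = sqrt(-158012 + (469 + 464)/(-433 + 464)) = sqrt(-158012 + 933/31) = sqrt(-4897439/31) = I*sqrt(151820609)/31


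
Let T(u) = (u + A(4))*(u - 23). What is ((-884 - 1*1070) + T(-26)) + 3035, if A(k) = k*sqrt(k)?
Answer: 1963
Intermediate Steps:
A(k) = k**(3/2)
T(u) = (-23 + u)*(8 + u) (T(u) = (u + 4**(3/2))*(u - 23) = (u + 8)*(-23 + u) = (8 + u)*(-23 + u) = (-23 + u)*(8 + u))
((-884 - 1*1070) + T(-26)) + 3035 = ((-884 - 1*1070) + (-184 + (-26)**2 - 15*(-26))) + 3035 = ((-884 - 1070) + (-184 + 676 + 390)) + 3035 = (-1954 + 882) + 3035 = -1072 + 3035 = 1963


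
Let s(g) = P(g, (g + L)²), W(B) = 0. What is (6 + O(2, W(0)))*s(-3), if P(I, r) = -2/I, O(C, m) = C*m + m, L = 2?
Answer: 4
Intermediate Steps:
O(C, m) = m + C*m
s(g) = -2/g
(6 + O(2, W(0)))*s(-3) = (6 + 0*(1 + 2))*(-2/(-3)) = (6 + 0*3)*(-2*(-⅓)) = (6 + 0)*(⅔) = 6*(⅔) = 4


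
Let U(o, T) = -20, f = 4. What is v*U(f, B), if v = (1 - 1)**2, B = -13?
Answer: 0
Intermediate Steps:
v = 0 (v = 0**2 = 0)
v*U(f, B) = 0*(-20) = 0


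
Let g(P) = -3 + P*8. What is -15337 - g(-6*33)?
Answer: -13750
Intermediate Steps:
g(P) = -3 + 8*P
-15337 - g(-6*33) = -15337 - (-3 + 8*(-6*33)) = -15337 - (-3 + 8*(-198)) = -15337 - (-3 - 1584) = -15337 - 1*(-1587) = -15337 + 1587 = -13750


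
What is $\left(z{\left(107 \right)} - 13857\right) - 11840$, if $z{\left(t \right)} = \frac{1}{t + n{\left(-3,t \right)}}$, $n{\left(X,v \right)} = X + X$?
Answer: $- \frac{2595396}{101} \approx -25697.0$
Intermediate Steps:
$n{\left(X,v \right)} = 2 X$
$z{\left(t \right)} = \frac{1}{-6 + t}$ ($z{\left(t \right)} = \frac{1}{t + 2 \left(-3\right)} = \frac{1}{t - 6} = \frac{1}{-6 + t}$)
$\left(z{\left(107 \right)} - 13857\right) - 11840 = \left(\frac{1}{-6 + 107} - 13857\right) - 11840 = \left(\frac{1}{101} - 13857\right) - 11840 = - \frac{1399556}{101} - 11840 = - \frac{2595396}{101}$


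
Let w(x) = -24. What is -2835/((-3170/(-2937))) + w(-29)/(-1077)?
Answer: -597830089/227606 ≈ -2626.6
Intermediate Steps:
-2835/((-3170/(-2937))) + w(-29)/(-1077) = -2835/((-3170/(-2937))) - 24/(-1077) = -2835/((-3170*(-1/2937))) - 24*(-1/1077) = -2835/3170/2937 + 8/359 = -2835*2937/3170 + 8/359 = -1665279/634 + 8/359 = -597830089/227606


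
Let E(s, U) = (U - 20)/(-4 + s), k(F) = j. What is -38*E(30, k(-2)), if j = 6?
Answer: 266/13 ≈ 20.462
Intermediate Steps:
k(F) = 6
E(s, U) = (-20 + U)/(-4 + s)
-38*E(30, k(-2)) = -38*(-20 + 6)/(-4 + 30) = -38*(-14)/26 = -19*(-14)/13 = -38*(-7/13) = 266/13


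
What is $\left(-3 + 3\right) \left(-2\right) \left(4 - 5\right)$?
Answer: $0$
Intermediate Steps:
$\left(-3 + 3\right) \left(-2\right) \left(4 - 5\right) = 0 \left(-2\right) \left(-1\right) = 0 \left(-1\right) = 0$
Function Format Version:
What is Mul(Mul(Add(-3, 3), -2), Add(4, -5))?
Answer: 0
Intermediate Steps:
Mul(Mul(Add(-3, 3), -2), Add(4, -5)) = Mul(Mul(0, -2), -1) = Mul(0, -1) = 0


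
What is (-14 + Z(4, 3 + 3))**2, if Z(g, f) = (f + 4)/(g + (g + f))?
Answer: 8649/49 ≈ 176.51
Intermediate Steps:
Z(g, f) = (4 + f)/(f + 2*g) (Z(g, f) = (4 + f)/(g + (f + g)) = (4 + f)/(f + 2*g))
(-14 + Z(4, 3 + 3))**2 = (-14 + (4 + (3 + 3))/((3 + 3) + 2*4))**2 = (-14 + (4 + 6)/(6 + 8))**2 = (-14 + 10/14)**2 = (-14 + (1/14)*10)**2 = (-14 + 5/7)**2 = (-93/7)**2 = 8649/49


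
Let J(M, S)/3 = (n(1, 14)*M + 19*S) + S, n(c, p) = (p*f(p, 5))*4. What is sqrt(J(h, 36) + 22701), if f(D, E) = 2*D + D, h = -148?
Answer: I*sqrt(1019427) ≈ 1009.7*I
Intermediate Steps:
f(D, E) = 3*D
n(c, p) = 12*p**2 (n(c, p) = (p*(3*p))*4 = (3*p**2)*4 = 12*p**2)
J(M, S) = 60*S + 7056*M (J(M, S) = 3*(((12*14**2)*M + 19*S) + S) = 3*(((12*196)*M + 19*S) + S) = 3*((2352*M + 19*S) + S) = 3*((19*S + 2352*M) + S) = 3*(20*S + 2352*M) = 60*S + 7056*M)
sqrt(J(h, 36) + 22701) = sqrt((60*36 + 7056*(-148)) + 22701) = sqrt((2160 - 1044288) + 22701) = sqrt(-1042128 + 22701) = sqrt(-1019427) = I*sqrt(1019427)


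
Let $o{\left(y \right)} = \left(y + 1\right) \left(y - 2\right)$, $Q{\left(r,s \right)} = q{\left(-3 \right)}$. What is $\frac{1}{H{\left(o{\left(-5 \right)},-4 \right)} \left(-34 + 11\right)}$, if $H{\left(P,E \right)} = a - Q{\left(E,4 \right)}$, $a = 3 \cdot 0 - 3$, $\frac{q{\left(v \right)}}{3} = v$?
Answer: $- \frac{1}{138} \approx -0.0072464$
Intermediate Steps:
$q{\left(v \right)} = 3 v$
$Q{\left(r,s \right)} = -9$ ($Q{\left(r,s \right)} = 3 \left(-3\right) = -9$)
$a = -3$ ($a = 0 - 3 = -3$)
$o{\left(y \right)} = \left(1 + y\right) \left(-2 + y\right)$
$H{\left(P,E \right)} = 6$ ($H{\left(P,E \right)} = -3 - -9 = -3 + 9 = 6$)
$\frac{1}{H{\left(o{\left(-5 \right)},-4 \right)} \left(-34 + 11\right)} = \frac{1}{6 \left(-34 + 11\right)} = \frac{1}{6 \left(-23\right)} = \frac{1}{-138} = - \frac{1}{138}$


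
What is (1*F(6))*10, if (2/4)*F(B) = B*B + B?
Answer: 840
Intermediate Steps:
F(B) = 2*B + 2*B**2 (F(B) = 2*(B*B + B) = 2*(B**2 + B) = 2*(B + B**2) = 2*B + 2*B**2)
(1*F(6))*10 = (1*(2*6*(1 + 6)))*10 = (1*(2*6*7))*10 = (1*84)*10 = 84*10 = 840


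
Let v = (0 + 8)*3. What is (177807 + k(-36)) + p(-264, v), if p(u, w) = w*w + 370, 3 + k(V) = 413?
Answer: 179163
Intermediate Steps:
k(V) = 410 (k(V) = -3 + 413 = 410)
v = 24 (v = 8*3 = 24)
p(u, w) = 370 + w² (p(u, w) = w² + 370 = 370 + w²)
(177807 + k(-36)) + p(-264, v) = (177807 + 410) + (370 + 24²) = 178217 + (370 + 576) = 178217 + 946 = 179163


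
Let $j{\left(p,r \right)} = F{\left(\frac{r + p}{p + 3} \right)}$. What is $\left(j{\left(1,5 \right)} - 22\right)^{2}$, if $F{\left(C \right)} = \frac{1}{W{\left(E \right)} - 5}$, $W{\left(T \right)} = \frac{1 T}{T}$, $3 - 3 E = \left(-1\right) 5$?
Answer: $\frac{7921}{16} \approx 495.06$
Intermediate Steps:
$E = \frac{8}{3}$ ($E = 1 - \frac{\left(-1\right) 5}{3} = 1 - - \frac{5}{3} = 1 + \frac{5}{3} = \frac{8}{3} \approx 2.6667$)
$W{\left(T \right)} = 1$ ($W{\left(T \right)} = \frac{T}{T} = 1$)
$F{\left(C \right)} = - \frac{1}{4}$ ($F{\left(C \right)} = \frac{1}{1 - 5} = \frac{1}{-4} = - \frac{1}{4}$)
$j{\left(p,r \right)} = - \frac{1}{4}$
$\left(j{\left(1,5 \right)} - 22\right)^{2} = \left(- \frac{1}{4} - 22\right)^{2} = \left(- \frac{89}{4}\right)^{2} = \frac{7921}{16}$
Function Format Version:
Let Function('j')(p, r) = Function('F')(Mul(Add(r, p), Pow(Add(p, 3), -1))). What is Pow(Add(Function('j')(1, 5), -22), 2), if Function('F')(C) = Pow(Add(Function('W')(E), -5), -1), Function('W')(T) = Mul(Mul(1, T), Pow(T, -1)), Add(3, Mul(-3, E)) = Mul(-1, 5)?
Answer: Rational(7921, 16) ≈ 495.06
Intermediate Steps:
E = Rational(8, 3) (E = Add(1, Mul(Rational(-1, 3), Mul(-1, 5))) = Add(1, Mul(Rational(-1, 3), -5)) = Add(1, Rational(5, 3)) = Rational(8, 3) ≈ 2.6667)
Function('W')(T) = 1 (Function('W')(T) = Mul(T, Pow(T, -1)) = 1)
Function('F')(C) = Rational(-1, 4) (Function('F')(C) = Pow(Add(1, -5), -1) = Pow(-4, -1) = Rational(-1, 4))
Function('j')(p, r) = Rational(-1, 4)
Pow(Add(Function('j')(1, 5), -22), 2) = Pow(Add(Rational(-1, 4), -22), 2) = Pow(Rational(-89, 4), 2) = Rational(7921, 16)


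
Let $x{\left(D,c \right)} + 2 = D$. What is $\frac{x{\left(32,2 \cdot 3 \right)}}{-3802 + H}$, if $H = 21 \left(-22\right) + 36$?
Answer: $- \frac{15}{2114} \approx -0.0070956$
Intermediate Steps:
$x{\left(D,c \right)} = -2 + D$
$H = -426$ ($H = -462 + 36 = -426$)
$\frac{x{\left(32,2 \cdot 3 \right)}}{-3802 + H} = \frac{-2 + 32}{-3802 - 426} = \frac{30}{-4228} = 30 \left(- \frac{1}{4228}\right) = - \frac{15}{2114}$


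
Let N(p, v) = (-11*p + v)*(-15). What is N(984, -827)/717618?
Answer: 58255/239206 ≈ 0.24353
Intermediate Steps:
N(p, v) = -15*v + 165*p (N(p, v) = (v - 11*p)*(-15) = -15*v + 165*p)
N(984, -827)/717618 = (-15*(-827) + 165*984)/717618 = (12405 + 162360)*(1/717618) = 174765*(1/717618) = 58255/239206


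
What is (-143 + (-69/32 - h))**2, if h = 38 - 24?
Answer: 25938649/1024 ≈ 25331.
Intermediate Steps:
h = 14
(-143 + (-69/32 - h))**2 = (-143 + (-69/32 - 1*14))**2 = (-143 + (-69*1/32 - 14))**2 = (-143 + (-69/32 - 14))**2 = (-143 - 517/32)**2 = (-5093/32)**2 = 25938649/1024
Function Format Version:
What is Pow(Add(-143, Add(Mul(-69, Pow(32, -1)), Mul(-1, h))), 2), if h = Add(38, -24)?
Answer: Rational(25938649, 1024) ≈ 25331.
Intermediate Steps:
h = 14
Pow(Add(-143, Add(Mul(-69, Pow(32, -1)), Mul(-1, h))), 2) = Pow(Add(-143, Add(Mul(-69, Pow(32, -1)), Mul(-1, 14))), 2) = Pow(Add(-143, Add(Mul(-69, Rational(1, 32)), -14)), 2) = Pow(Add(-143, Add(Rational(-69, 32), -14)), 2) = Pow(Add(-143, Rational(-517, 32)), 2) = Pow(Rational(-5093, 32), 2) = Rational(25938649, 1024)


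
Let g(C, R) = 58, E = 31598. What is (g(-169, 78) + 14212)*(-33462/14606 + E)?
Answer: 3292709217010/7303 ≈ 4.5087e+8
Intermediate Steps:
(g(-169, 78) + 14212)*(-33462/14606 + E) = (58 + 14212)*(-33462/14606 + 31598) = 14270*(-33462*1/14606 + 31598) = 14270*(-16731/7303 + 31598) = 14270*(230743463/7303) = 3292709217010/7303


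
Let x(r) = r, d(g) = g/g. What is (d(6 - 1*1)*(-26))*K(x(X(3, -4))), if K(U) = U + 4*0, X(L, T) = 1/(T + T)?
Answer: 13/4 ≈ 3.2500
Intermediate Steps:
X(L, T) = 1/(2*T)
d(g) = 1
K(U) = U (K(U) = U + 0 = U)
(d(6 - 1*1)*(-26))*K(x(X(3, -4))) = (1*(-26))*((½)/(-4)) = -13*(-1)/4 = -26*(-⅛) = 13/4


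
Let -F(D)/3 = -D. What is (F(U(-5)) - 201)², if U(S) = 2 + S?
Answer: 44100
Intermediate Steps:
F(D) = 3*D (F(D) = -(-3)*D = 3*D)
(F(U(-5)) - 201)² = (3*(2 - 5) - 201)² = (3*(-3) - 201)² = (-9 - 201)² = (-210)² = 44100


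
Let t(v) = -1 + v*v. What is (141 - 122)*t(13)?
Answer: 3192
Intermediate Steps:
t(v) = -1 + v²
(141 - 122)*t(13) = (141 - 122)*(-1 + 13²) = 19*(-1 + 169) = 19*168 = 3192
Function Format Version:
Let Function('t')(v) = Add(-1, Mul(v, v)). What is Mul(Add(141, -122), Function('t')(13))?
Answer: 3192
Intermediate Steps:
Function('t')(v) = Add(-1, Pow(v, 2))
Mul(Add(141, -122), Function('t')(13)) = Mul(Add(141, -122), Add(-1, Pow(13, 2))) = Mul(19, Add(-1, 169)) = Mul(19, 168) = 3192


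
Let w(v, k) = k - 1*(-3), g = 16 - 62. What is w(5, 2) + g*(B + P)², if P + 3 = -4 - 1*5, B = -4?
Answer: -11771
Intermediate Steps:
g = -46
w(v, k) = 3 + k (w(v, k) = k + 3 = 3 + k)
P = -12 (P = -3 + (-4 - 1*5) = -3 + (-4 - 5) = -3 - 9 = -12)
w(5, 2) + g*(B + P)² = (3 + 2) - 46*(-4 - 12)² = 5 - 46*(-16)² = 5 - 46*256 = 5 - 11776 = -11771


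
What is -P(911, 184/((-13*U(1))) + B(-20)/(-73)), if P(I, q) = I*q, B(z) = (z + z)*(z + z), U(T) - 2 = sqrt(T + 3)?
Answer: 22007938/949 ≈ 23191.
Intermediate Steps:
U(T) = 2 + sqrt(3 + T) (U(T) = 2 + sqrt(T + 3) = 2 + sqrt(3 + T))
B(z) = 4*z**2 (B(z) = (2*z)*(2*z) = 4*z**2)
-P(911, 184/((-13*U(1))) + B(-20)/(-73)) = -911*(184/((-13*(2 + sqrt(3 + 1)))) + (4*(-20)**2)/(-73)) = -911*(184/((-13*(2 + sqrt(4)))) + (4*400)*(-1/73)) = -911*(184/((-13*(2 + 2))) + 1600*(-1/73)) = -911*(184/((-13*4)) - 1600/73) = -911*(184/(-52) - 1600/73) = -911*(184*(-1/52) - 1600/73) = -911*(-46/13 - 1600/73) = -911*(-24158)/949 = -1*(-22007938/949) = 22007938/949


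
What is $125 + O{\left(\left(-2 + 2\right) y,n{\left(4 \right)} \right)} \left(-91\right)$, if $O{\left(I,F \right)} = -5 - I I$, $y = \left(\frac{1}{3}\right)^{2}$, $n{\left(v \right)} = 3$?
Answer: $580$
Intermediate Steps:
$y = \frac{1}{9}$ ($y = \left(\frac{1}{3}\right)^{2} = \frac{1}{9} \approx 0.11111$)
$O{\left(I,F \right)} = -5 - I^{2}$
$125 + O{\left(\left(-2 + 2\right) y,n{\left(4 \right)} \right)} \left(-91\right) = 125 + \left(-5 - \left(\left(-2 + 2\right) \frac{1}{9}\right)^{2}\right) \left(-91\right) = 125 + \left(-5 - \left(0 \cdot \frac{1}{9}\right)^{2}\right) \left(-91\right) = 125 + \left(-5 - 0^{2}\right) \left(-91\right) = 125 + \left(-5 - 0\right) \left(-91\right) = 125 + \left(-5 + 0\right) \left(-91\right) = 125 - -455 = 125 + 455 = 580$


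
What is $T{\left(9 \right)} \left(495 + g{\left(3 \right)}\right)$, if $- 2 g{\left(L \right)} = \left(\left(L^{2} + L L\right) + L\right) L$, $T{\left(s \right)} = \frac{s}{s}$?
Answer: $\frac{927}{2} \approx 463.5$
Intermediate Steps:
$T{\left(s \right)} = 1$
$g{\left(L \right)} = - \frac{L \left(L + 2 L^{2}\right)}{2}$ ($g{\left(L \right)} = - \frac{\left(\left(L^{2} + L L\right) + L\right) L}{2} = - \frac{\left(\left(L^{2} + L^{2}\right) + L\right) L}{2} = - \frac{\left(2 L^{2} + L\right) L}{2} = - \frac{\left(L + 2 L^{2}\right) L}{2} = - \frac{L \left(L + 2 L^{2}\right)}{2}$)
$T{\left(9 \right)} \left(495 + g{\left(3 \right)}\right) = 1 \left(495 - 3^{2} \left(\frac{1}{2} + 3\right)\right) = 1 \left(495 - 9 \cdot \frac{7}{2}\right) = 1 \left(495 - \frac{63}{2}\right) = 1 \cdot \frac{927}{2} = \frac{927}{2}$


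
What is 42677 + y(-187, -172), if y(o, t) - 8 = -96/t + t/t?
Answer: 1835522/43 ≈ 42687.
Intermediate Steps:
y(o, t) = 9 - 96/t (y(o, t) = 8 + (-96/t + t/t) = 8 + (-96/t + 1) = 8 + (1 - 96/t) = 9 - 96/t)
42677 + y(-187, -172) = 42677 + (9 - 96/(-172)) = 42677 + (9 - 96*(-1/172)) = 42677 + (9 + 24/43) = 42677 + 411/43 = 1835522/43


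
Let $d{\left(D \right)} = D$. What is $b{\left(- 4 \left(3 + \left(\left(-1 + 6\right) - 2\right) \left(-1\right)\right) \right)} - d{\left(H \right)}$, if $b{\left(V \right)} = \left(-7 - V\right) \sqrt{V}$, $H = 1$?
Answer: $-1$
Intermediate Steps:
$b{\left(V \right)} = \sqrt{V} \left(-7 - V\right)$
$b{\left(- 4 \left(3 + \left(\left(-1 + 6\right) - 2\right) \left(-1\right)\right) \right)} - d{\left(H \right)} = \sqrt{- 4 \left(3 + \left(\left(-1 + 6\right) - 2\right) \left(-1\right)\right)} \left(-7 - - 4 \left(3 + \left(\left(-1 + 6\right) - 2\right) \left(-1\right)\right)\right) - 1 = \sqrt{- 4 \left(3 + \left(5 - 2\right) \left(-1\right)\right)} \left(-7 - - 4 \left(3 + \left(5 - 2\right) \left(-1\right)\right)\right) - 1 = \sqrt{- 4 \left(3 + 3 \left(-1\right)\right)} \left(-7 - - 4 \left(3 + 3 \left(-1\right)\right)\right) - 1 = \sqrt{- 4 \left(3 - 3\right)} \left(-7 - - 4 \left(3 - 3\right)\right) - 1 = \sqrt{\left(-4\right) 0} \left(-7 - \left(-4\right) 0\right) - 1 = \sqrt{0} \left(-7 - 0\right) - 1 = 0 \left(-7 + 0\right) - 1 = 0 \left(-7\right) - 1 = 0 - 1 = -1$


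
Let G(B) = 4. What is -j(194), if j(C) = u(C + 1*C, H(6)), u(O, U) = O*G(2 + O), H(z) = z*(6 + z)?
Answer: -1552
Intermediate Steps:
u(O, U) = 4*O (u(O, U) = O*4 = 4*O)
j(C) = 8*C (j(C) = 4*(C + 1*C) = 4*(C + C) = 4*(2*C) = 8*C)
-j(194) = -8*194 = -1*1552 = -1552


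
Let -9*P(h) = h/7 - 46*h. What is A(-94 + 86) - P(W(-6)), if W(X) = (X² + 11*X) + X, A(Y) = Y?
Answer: 1228/7 ≈ 175.43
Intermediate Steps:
W(X) = X² + 12*X
P(h) = 107*h/21 (P(h) = -(h/7 - 46*h)/9 = -(-107)*h/21 = 107*h/21)
A(-94 + 86) - P(W(-6)) = (-94 + 86) - 107*(-6*(12 - 6))/21 = -8 - 107*(-6*6)/21 = -8 - 107*(-36)/21 = -8 - 1*(-1284/7) = -8 + 1284/7 = 1228/7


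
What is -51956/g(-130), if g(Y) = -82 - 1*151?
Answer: 51956/233 ≈ 222.99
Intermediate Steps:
g(Y) = -233 (g(Y) = -82 - 151 = -233)
-51956/g(-130) = -51956/(-233) = -51956*(-1/233) = 51956/233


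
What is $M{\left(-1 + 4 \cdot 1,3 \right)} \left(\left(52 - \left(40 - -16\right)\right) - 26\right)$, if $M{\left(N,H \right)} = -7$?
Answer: $210$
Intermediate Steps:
$M{\left(-1 + 4 \cdot 1,3 \right)} \left(\left(52 - \left(40 - -16\right)\right) - 26\right) = - 7 \left(\left(52 - \left(40 - -16\right)\right) - 26\right) = - 7 \left(\left(52 - \left(40 + 16\right)\right) - 26\right) = - 7 \left(\left(52 - 56\right) - 26\right) = - 7 \left(-4 - 26\right) = \left(-7\right) \left(-30\right) = 210$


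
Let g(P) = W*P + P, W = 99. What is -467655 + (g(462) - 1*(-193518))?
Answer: -227937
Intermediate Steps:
g(P) = 100*P (g(P) = 99*P + P = 100*P)
-467655 + (g(462) - 1*(-193518)) = -467655 + (100*462 - 1*(-193518)) = -467655 + (46200 + 193518) = -467655 + 239718 = -227937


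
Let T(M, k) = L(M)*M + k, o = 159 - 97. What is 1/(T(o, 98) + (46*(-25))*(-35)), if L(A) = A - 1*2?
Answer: 1/44068 ≈ 2.2692e-5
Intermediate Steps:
o = 62
L(A) = -2 + A (L(A) = A - 2 = -2 + A)
T(M, k) = k + M*(-2 + M) (T(M, k) = (-2 + M)*M + k = M*(-2 + M) + k = k + M*(-2 + M))
1/(T(o, 98) + (46*(-25))*(-35)) = 1/((98 + 62*(-2 + 62)) + (46*(-25))*(-35)) = 1/((98 + 62*60) - 1150*(-35)) = 1/((98 + 3720) + 40250) = 1/(3818 + 40250) = 1/44068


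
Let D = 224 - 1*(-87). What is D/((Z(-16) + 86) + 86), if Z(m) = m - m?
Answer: 311/172 ≈ 1.8081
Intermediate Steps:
D = 311 (D = 224 + 87 = 311)
Z(m) = 0
D/((Z(-16) + 86) + 86) = 311/((0 + 86) + 86) = 311/(86 + 86) = 311/172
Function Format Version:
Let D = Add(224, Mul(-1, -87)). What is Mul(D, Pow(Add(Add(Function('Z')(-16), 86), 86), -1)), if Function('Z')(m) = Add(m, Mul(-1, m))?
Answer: Rational(311, 172) ≈ 1.8081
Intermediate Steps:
D = 311 (D = Add(224, 87) = 311)
Function('Z')(m) = 0
Mul(D, Pow(Add(Add(Function('Z')(-16), 86), 86), -1)) = Mul(311, Pow(Add(Add(0, 86), 86), -1)) = Mul(311, Pow(Add(86, 86), -1)) = Mul(311, Pow(172, -1)) = Mul(311, Rational(1, 172)) = Rational(311, 172)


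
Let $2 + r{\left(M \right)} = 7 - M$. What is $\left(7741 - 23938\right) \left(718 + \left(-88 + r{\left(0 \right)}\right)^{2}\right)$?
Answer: $-123210579$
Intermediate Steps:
$r{\left(M \right)} = 5 - M$ ($r{\left(M \right)} = -2 - \left(-7 + M\right) = 5 - M$)
$\left(7741 - 23938\right) \left(718 + \left(-88 + r{\left(0 \right)}\right)^{2}\right) = \left(7741 - 23938\right) \left(718 + \left(-88 + \left(5 - 0\right)\right)^{2}\right) = - 16197 \left(718 + \left(-88 + \left(5 + 0\right)\right)^{2}\right) = - 16197 \left(718 + \left(-88 + 5\right)^{2}\right) = - 16197 \left(718 + \left(-83\right)^{2}\right) = - 16197 \left(718 + 6889\right) = \left(-16197\right) 7607 = -123210579$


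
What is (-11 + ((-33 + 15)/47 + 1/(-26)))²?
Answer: 194797849/1493284 ≈ 130.45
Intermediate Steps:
(-11 + ((-33 + 15)/47 + 1/(-26)))² = (-11 + (-18*1/47 + 1*(-1/26)))² = (-11 + (-18/47 - 1/26))² = (-11 - 515/1222)² = (-13957/1222)² = 194797849/1493284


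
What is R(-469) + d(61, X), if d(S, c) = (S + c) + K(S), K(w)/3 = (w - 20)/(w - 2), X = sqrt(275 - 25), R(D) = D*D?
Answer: 12981421/59 + 5*sqrt(10) ≈ 2.2004e+5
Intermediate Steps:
R(D) = D**2
X = 5*sqrt(10) (X = sqrt(250) = 5*sqrt(10) ≈ 15.811)
K(w) = 3*(-20 + w)/(-2 + w) (K(w) = 3*((w - 20)/(w - 2)) = 3*((-20 + w)/(-2 + w)) = 3*(-20 + w)/(-2 + w))
d(S, c) = S + c + 3*(-20 + S)/(-2 + S) (d(S, c) = (S + c) + 3*(-20 + S)/(-2 + S) = S + c + 3*(-20 + S)/(-2 + S))
R(-469) + d(61, X) = (-469)**2 + (-60 + 3*61 + (-2 + 61)*(61 + 5*sqrt(10)))/(-2 + 61) = 219961 + (-60 + 183 + 59*(61 + 5*sqrt(10)))/59 = 219961 + (-60 + 183 + (3599 + 295*sqrt(10)))/59 = 219961 + (3722 + 295*sqrt(10))/59 = 219961 + (3722/59 + 5*sqrt(10)) = 12981421/59 + 5*sqrt(10)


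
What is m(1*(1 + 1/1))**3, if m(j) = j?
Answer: 8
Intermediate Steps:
m(1*(1 + 1/1))**3 = (1*(1 + 1/1))**3 = (1*(1 + 1))**3 = (1*2)**3 = 2**3 = 8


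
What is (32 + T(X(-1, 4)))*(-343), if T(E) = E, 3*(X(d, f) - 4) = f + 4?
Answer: -39788/3 ≈ -13263.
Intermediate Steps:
X(d, f) = 16/3 + f/3 (X(d, f) = 4 + (f + 4)/3 = 4 + (4 + f)/3 = 4 + (4/3 + f/3) = 16/3 + f/3)
(32 + T(X(-1, 4)))*(-343) = (32 + (16/3 + (⅓)*4))*(-343) = (32 + (16/3 + 4/3))*(-343) = (32 + 20/3)*(-343) = (116/3)*(-343) = -39788/3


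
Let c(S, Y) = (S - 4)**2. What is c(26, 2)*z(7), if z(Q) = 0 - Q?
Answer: -3388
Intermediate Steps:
z(Q) = -Q
c(S, Y) = (-4 + S)**2
c(26, 2)*z(7) = (-4 + 26)**2*(-1*7) = 22**2*(-7) = 484*(-7) = -3388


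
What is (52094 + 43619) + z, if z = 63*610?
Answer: 134143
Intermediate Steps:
z = 38430
(52094 + 43619) + z = (52094 + 43619) + 38430 = 95713 + 38430 = 134143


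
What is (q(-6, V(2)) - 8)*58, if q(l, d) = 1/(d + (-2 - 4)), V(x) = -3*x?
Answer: -2813/6 ≈ -468.83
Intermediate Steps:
q(l, d) = 1/(-6 + d) (q(l, d) = 1/(d - 6) = 1/(-6 + d))
(q(-6, V(2)) - 8)*58 = (1/(-6 - 3*2) - 8)*58 = (1/(-6 - 6) - 8)*58 = (1/(-12) - 8)*58 = (-1/12 - 8)*58 = -97/12*58 = -2813/6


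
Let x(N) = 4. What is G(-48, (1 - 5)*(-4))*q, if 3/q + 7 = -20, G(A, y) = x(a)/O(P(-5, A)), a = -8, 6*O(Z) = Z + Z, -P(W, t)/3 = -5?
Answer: -4/45 ≈ -0.088889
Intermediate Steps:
P(W, t) = 15 (P(W, t) = -3*(-5) = 15)
O(Z) = Z/3 (O(Z) = (Z + Z)/6 = (2*Z)/6 = Z/3)
G(A, y) = 4/5 (G(A, y) = 4/(((1/3)*15)) = 4/5)
q = -1/9 (q = 3/(-7 - 20) = 3/(-27) = 3*(-1/27) = -1/9 ≈ -0.11111)
G(-48, (1 - 5)*(-4))*q = (4/5)*(-1/9) = -4/45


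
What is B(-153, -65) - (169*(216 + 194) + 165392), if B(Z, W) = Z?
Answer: -234835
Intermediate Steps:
B(-153, -65) - (169*(216 + 194) + 165392) = -153 - (169*(216 + 194) + 165392) = -153 - (169*410 + 165392) = -153 - (69290 + 165392) = -153 - 1*234682 = -153 - 234682 = -234835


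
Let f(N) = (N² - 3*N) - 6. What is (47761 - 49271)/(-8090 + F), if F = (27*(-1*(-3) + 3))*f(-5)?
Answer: 755/1291 ≈ 0.58482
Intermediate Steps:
f(N) = -6 + N² - 3*N
F = 5508 (F = (27*(-1*(-3) + 3))*(-6 + (-5)² - 3*(-5)) = (27*(3 + 3))*(-6 + 25 + 15) = (27*6)*34 = 162*34 = 5508)
(47761 - 49271)/(-8090 + F) = (47761 - 49271)/(-8090 + 5508) = -1510/(-2582) = -1510*(-1/2582) = 755/1291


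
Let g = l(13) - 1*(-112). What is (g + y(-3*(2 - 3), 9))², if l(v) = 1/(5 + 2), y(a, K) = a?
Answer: 649636/49 ≈ 13258.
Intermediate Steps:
l(v) = ⅐ (l(v) = 1/7 = ⅐)
g = 785/7 (g = ⅐ - 1*(-112) = ⅐ + 112 = 785/7 ≈ 112.14)
(g + y(-3*(2 - 3), 9))² = (785/7 - 3*(2 - 3))² = (785/7 - 3*(-1))² = (785/7 + 3)² = (806/7)² = 649636/49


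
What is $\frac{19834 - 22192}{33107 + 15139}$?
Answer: $- \frac{393}{8041} \approx -0.048874$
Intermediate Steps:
$\frac{19834 - 22192}{33107 + 15139} = - \frac{2358}{48246} = \left(-2358\right) \frac{1}{48246} = - \frac{393}{8041}$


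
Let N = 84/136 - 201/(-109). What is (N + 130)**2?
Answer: 240985755409/13734436 ≈ 17546.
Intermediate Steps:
N = 9123/3706 (N = 84*(1/136) - 201*(-1/109) = 21/34 + 201/109 = 9123/3706 ≈ 2.4617)
(N + 130)**2 = (9123/3706 + 130)**2 = (490903/3706)**2 = 240985755409/13734436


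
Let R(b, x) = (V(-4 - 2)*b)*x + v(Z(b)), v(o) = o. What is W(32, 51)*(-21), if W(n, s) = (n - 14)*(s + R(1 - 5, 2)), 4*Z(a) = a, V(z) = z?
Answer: -37044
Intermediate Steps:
Z(a) = a/4
R(b, x) = b/4 - 6*b*x (R(b, x) = ((-4 - 2)*b)*x + b/4 = (-6*b)*x + b/4 = -6*b*x + b/4 = b/4 - 6*b*x)
W(n, s) = (-14 + n)*(47 + s) (W(n, s) = (n - 14)*(s + (1 - 5)*(1 - 24*2)/4) = (-14 + n)*(s + (1/4)*(-4)*(1 - 48)) = (-14 + n)*(s + (1/4)*(-4)*(-47)) = (-14 + n)*(s + 47) = (-14 + n)*(47 + s))
W(32, 51)*(-21) = (-658 - 14*51 + 47*32 + 32*51)*(-21) = (-658 - 714 + 1504 + 1632)*(-21) = 1764*(-21) = -37044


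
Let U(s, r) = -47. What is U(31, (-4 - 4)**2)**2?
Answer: 2209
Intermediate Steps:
U(31, (-4 - 4)**2)**2 = (-47)**2 = 2209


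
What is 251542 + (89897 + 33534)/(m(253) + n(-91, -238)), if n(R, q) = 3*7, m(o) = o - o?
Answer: 772259/3 ≈ 2.5742e+5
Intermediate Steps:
m(o) = 0
n(R, q) = 21
251542 + (89897 + 33534)/(m(253) + n(-91, -238)) = 251542 + (89897 + 33534)/(0 + 21) = 251542 + 123431/21 = 251542 + 123431*(1/21) = 251542 + 17633/3 = 772259/3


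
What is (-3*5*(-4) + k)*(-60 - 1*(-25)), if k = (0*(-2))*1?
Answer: -2100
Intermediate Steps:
k = 0 (k = 0*1 = 0)
(-3*5*(-4) + k)*(-60 - 1*(-25)) = (-3*5*(-4) + 0)*(-60 - 1*(-25)) = (-15*(-4) + 0)*(-60 + 25) = (60 + 0)*(-35) = 60*(-35) = -2100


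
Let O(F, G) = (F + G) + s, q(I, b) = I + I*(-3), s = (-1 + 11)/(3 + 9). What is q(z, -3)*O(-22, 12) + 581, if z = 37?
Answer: 3778/3 ≈ 1259.3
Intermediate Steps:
s = 5/6 (s = 10/12 = 10*(1/12) = 5/6 ≈ 0.83333)
q(I, b) = -2*I (q(I, b) = I - 3*I = -2*I)
O(F, G) = 5/6 + F + G (O(F, G) = (F + G) + 5/6 = 5/6 + F + G)
q(z, -3)*O(-22, 12) + 581 = (-2*37)*(5/6 - 22 + 12) + 581 = -74*(-55/6) + 581 = 2035/3 + 581 = 3778/3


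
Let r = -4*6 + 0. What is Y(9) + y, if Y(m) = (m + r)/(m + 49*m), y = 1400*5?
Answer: 209999/30 ≈ 7000.0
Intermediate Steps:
r = -24 (r = -24 + 0 = -24)
y = 7000
Y(m) = (-24 + m)/(50*m) (Y(m) = (m - 24)/(m + 49*m) = (-24 + m)/((50*m)) = (-24 + m)*(1/(50*m)) = (-24 + m)/(50*m))
Y(9) + y = (1/50)*(-24 + 9)/9 + 7000 = (1/50)*(1/9)*(-15) + 7000 = -1/30 + 7000 = 209999/30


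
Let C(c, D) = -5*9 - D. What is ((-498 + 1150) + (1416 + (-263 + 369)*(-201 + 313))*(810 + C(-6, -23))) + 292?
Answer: 10471888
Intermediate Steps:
C(c, D) = -45 - D
((-498 + 1150) + (1416 + (-263 + 369)*(-201 + 313))*(810 + C(-6, -23))) + 292 = ((-498 + 1150) + (1416 + (-263 + 369)*(-201 + 313))*(810 + (-45 - 1*(-23)))) + 292 = (652 + (1416 + 106*112)*(810 + (-45 + 23))) + 292 = (652 + (1416 + 11872)*(810 - 22)) + 292 = (652 + 13288*788) + 292 = (652 + 10470944) + 292 = 10471596 + 292 = 10471888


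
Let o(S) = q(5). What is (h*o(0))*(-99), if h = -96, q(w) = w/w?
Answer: 9504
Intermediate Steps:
q(w) = 1
o(S) = 1
(h*o(0))*(-99) = -96*1*(-99) = -96*(-99) = 9504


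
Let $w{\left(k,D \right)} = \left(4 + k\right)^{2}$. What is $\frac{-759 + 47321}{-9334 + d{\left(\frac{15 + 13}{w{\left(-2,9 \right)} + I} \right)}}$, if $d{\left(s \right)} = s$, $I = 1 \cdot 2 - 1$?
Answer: $- \frac{116405}{23321} \approx -4.9914$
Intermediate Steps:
$I = 1$ ($I = 2 - 1 = 1$)
$\frac{-759 + 47321}{-9334 + d{\left(\frac{15 + 13}{w{\left(-2,9 \right)} + I} \right)}} = \frac{-759 + 47321}{-9334 + \frac{15 + 13}{\left(4 - 2\right)^{2} + 1}} = \frac{46562}{-9334 + \frac{28}{2^{2} + 1}} = \frac{46562}{-9334 + \frac{28}{4 + 1}} = \frac{46562}{-9334 + \frac{28}{5}} = \frac{46562}{- \frac{46642}{5}} = 46562 \left(- \frac{5}{46642}\right) = - \frac{116405}{23321}$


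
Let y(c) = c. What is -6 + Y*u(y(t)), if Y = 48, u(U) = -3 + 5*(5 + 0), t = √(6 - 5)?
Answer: 1050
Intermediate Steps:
t = 1 (t = √1 = 1)
u(U) = 22 (u(U) = -3 + 5*5 = -3 + 25 = 22)
-6 + Y*u(y(t)) = -6 + 48*22 = -6 + 1056 = 1050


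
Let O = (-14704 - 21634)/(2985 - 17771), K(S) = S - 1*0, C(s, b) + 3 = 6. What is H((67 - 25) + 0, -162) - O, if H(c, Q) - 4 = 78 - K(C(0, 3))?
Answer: 565878/7393 ≈ 76.542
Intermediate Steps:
C(s, b) = 3 (C(s, b) = -3 + 6 = 3)
K(S) = S (K(S) = S + 0 = S)
O = 18169/7393 (O = -36338/(-14786) = -36338*(-1/14786) = 18169/7393 ≈ 2.4576)
H(c, Q) = 79 (H(c, Q) = 4 + (78 - 1*3) = 4 + (78 - 3) = 4 + 75 = 79)
H((67 - 25) + 0, -162) - O = 79 - 1*18169/7393 = 79 - 18169/7393 = 565878/7393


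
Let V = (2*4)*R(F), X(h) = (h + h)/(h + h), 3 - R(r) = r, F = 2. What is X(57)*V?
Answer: 8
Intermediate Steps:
R(r) = 3 - r
X(h) = 1 (X(h) = (2*h)/((2*h)) = (2*h)*(1/(2*h)) = 1)
V = 8 (V = (2*4)*(3 - 1*2) = 8*(3 - 2) = 8*1 = 8)
X(57)*V = 1*8 = 8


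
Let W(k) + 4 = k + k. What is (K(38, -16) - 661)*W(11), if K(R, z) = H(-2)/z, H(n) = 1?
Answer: -95193/8 ≈ -11899.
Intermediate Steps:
W(k) = -4 + 2*k (W(k) = -4 + (k + k) = -4 + 2*k)
K(R, z) = 1/z
(K(38, -16) - 661)*W(11) = (1/(-16) - 661)*(-4 + 2*11) = (-1/16 - 661)*(-4 + 22) = -10577/16*18 = -95193/8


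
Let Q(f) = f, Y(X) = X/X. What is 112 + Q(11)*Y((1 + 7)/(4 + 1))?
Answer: 123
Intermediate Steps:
Y(X) = 1
112 + Q(11)*Y((1 + 7)/(4 + 1)) = 112 + 11*1 = 112 + 11 = 123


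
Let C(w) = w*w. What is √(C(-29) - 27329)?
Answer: 2*I*√6622 ≈ 162.75*I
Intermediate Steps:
C(w) = w²
√(C(-29) - 27329) = √((-29)² - 27329) = √(841 - 27329) = √(-26488) = 2*I*√6622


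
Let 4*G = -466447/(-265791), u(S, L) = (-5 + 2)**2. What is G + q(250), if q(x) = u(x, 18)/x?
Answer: 63090113/132895500 ≈ 0.47473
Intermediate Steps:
u(S, L) = 9 (u(S, L) = (-3)**2 = 9)
q(x) = 9/x
G = 466447/1063164 (G = (-466447/(-265791))/4 = (-466447*(-1/265791))/4 = (1/4)*(466447/265791) = 466447/1063164 ≈ 0.43873)
G + q(250) = 466447/1063164 + 9/250 = 63090113/132895500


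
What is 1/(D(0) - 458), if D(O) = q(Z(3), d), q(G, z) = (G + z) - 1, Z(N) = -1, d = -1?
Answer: -1/461 ≈ -0.0021692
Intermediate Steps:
q(G, z) = -1 + G + z
D(O) = -3 (D(O) = -1 - 1 - 1 = -3)
1/(D(0) - 458) = 1/(-3 - 458) = 1/(-461) = -1/461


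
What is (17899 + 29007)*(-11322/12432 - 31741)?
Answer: -41688809791/28 ≈ -1.4889e+9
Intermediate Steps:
(17899 + 29007)*(-11322/12432 - 31741) = 46906*(-11322*1/12432 - 31741) = 46906*(-51/56 - 31741) = 46906*(-1777547/56) = -41688809791/28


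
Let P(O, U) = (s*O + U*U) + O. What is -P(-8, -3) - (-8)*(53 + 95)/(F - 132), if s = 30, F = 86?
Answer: 4905/23 ≈ 213.26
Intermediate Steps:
P(O, U) = U² + 31*O (P(O, U) = (30*O + U*U) + O = (30*O + U²) + O = (U² + 30*O) + O = U² + 31*O)
-P(-8, -3) - (-8)*(53 + 95)/(F - 132) = -((-3)² + 31*(-8)) - (-8)*(53 + 95)/(86 - 132) = -(9 - 248) - (-8)*148/(-46) = -1*(-239) - (-8)*148*(-1/46) = 239 - (-8)*(-74)/23 = 239 - 1*592/23 = 239 - 592/23 = 4905/23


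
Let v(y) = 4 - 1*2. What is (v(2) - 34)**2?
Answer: 1024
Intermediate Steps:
v(y) = 2 (v(y) = 4 - 2 = 2)
(v(2) - 34)**2 = (2 - 34)**2 = (-32)**2 = 1024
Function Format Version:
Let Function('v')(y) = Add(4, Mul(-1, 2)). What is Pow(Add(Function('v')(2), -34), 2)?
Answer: 1024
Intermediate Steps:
Function('v')(y) = 2 (Function('v')(y) = Add(4, -2) = 2)
Pow(Add(Function('v')(2), -34), 2) = Pow(Add(2, -34), 2) = Pow(-32, 2) = 1024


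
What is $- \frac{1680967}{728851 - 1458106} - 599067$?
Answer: $- \frac{436870924118}{729255} \approx -5.9907 \cdot 10^{5}$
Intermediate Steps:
$- \frac{1680967}{728851 - 1458106} - 599067 = - \frac{1680967}{-729255} - 599067 = \left(-1680967\right) \left(- \frac{1}{729255}\right) - 599067 = \frac{1680967}{729255} - 599067 = - \frac{436870924118}{729255}$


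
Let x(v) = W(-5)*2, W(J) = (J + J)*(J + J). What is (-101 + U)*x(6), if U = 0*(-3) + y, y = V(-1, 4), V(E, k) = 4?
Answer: -19400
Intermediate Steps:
W(J) = 4*J**2 (W(J) = (2*J)*(2*J) = 4*J**2)
y = 4
x(v) = 200 (x(v) = (4*(-5)**2)*2 = (4*25)*2 = 100*2 = 200)
U = 4 (U = 0*(-3) + 4 = 0 + 4 = 4)
(-101 + U)*x(6) = (-101 + 4)*200 = -97*200 = -19400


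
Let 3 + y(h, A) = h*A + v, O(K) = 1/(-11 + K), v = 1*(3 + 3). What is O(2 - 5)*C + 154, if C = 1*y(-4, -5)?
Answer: 2133/14 ≈ 152.36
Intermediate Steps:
v = 6 (v = 1*6 = 6)
y(h, A) = 3 + A*h (y(h, A) = -3 + (h*A + 6) = -3 + (A*h + 6) = -3 + (6 + A*h) = 3 + A*h)
C = 23 (C = 1*(3 - 5*(-4)) = 1*(3 + 20) = 1*23 = 23)
O(2 - 5)*C + 154 = 23/(-11 + (2 - 5)) + 154 = 23/(-11 - 3) + 154 = 23/(-14) + 154 = -1/14*23 + 154 = -23/14 + 154 = 2133/14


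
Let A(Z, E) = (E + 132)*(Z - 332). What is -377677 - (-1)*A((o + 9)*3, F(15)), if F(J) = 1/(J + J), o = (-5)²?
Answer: -1224134/3 ≈ -4.0804e+5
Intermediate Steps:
o = 25
F(J) = 1/(2*J)
A(Z, E) = (-332 + Z)*(132 + E) (A(Z, E) = (132 + E)*(-332 + Z) = (-332 + Z)*(132 + E))
-377677 - (-1)*A((o + 9)*3, F(15)) = -377677 - (-1)*(-43824 - 166/15 + 132*((25 + 9)*3) + ((½)/15)*((25 + 9)*3)) = -377677 - (-1)*(-43824 - 166/15 + 132*(34*3) + ((½)*(1/15))*(34*3)) = -377677 - (-1)*(-43824 - 332*1/30 + 132*102 + (1/30)*102) = -377677 - (-1)*(-43824 - 166/15 + 13464 + 17/5) = -377677 - (-1)*(-91103)/3 = -377677 - 1*91103/3 = -377677 - 91103/3 = -1224134/3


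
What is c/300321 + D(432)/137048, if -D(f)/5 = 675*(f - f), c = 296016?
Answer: 14096/14301 ≈ 0.98567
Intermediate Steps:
D(f) = 0 (D(f) = -3375*(f - f) = -3375*0 = -5*0 = 0)
c/300321 + D(432)/137048 = 296016/300321 + 0/137048 = 296016*(1/300321) + 0*(1/137048) = 14096/14301 + 0 = 14096/14301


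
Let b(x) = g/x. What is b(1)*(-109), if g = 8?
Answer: -872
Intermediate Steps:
b(x) = 8/x
b(1)*(-109) = (8/1)*(-109) = (8*1)*(-109) = 8*(-109) = -872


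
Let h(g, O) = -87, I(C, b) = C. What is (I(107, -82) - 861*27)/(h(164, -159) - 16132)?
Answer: 23140/16219 ≈ 1.4267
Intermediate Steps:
(I(107, -82) - 861*27)/(h(164, -159) - 16132) = (107 - 861*27)/(-87 - 16132) = (107 - 23247)/(-16219) = -23140*(-1/16219) = 23140/16219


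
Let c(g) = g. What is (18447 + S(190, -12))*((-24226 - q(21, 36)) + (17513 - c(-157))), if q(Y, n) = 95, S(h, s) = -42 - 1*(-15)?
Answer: -122511420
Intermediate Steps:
S(h, s) = -27 (S(h, s) = -42 + 15 = -27)
(18447 + S(190, -12))*((-24226 - q(21, 36)) + (17513 - c(-157))) = (18447 - 27)*((-24226 - 1*95) + (17513 - 1*(-157))) = 18420*((-24226 - 95) + (17513 + 157)) = 18420*(-24321 + 17670) = 18420*(-6651) = -122511420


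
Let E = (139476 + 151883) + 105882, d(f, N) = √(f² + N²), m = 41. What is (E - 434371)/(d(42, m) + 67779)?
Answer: -1258317135/2296994698 + 18565*√3445/2296994698 ≈ -0.54734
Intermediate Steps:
d(f, N) = √(N² + f²)
E = 397241 (E = 291359 + 105882 = 397241)
(E - 434371)/(d(42, m) + 67779) = (397241 - 434371)/(√(41² + 42²) + 67779) = -37130/(√(1681 + 1764) + 67779) = -37130/(√3445 + 67779) = -37130/(67779 + √3445)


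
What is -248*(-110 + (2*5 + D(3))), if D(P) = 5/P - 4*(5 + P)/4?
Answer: 79112/3 ≈ 26371.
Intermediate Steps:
D(P) = -5 - P + 5/P (D(P) = 5/P + (-20 - 4*P)*(1/4) = 5/P + (-5 - P) = -5 - P + 5/P)
-248*(-110 + (2*5 + D(3))) = -248*(-110 + (2*5 + (-5 - 1*3 + 5/3))) = -248*(-110 + (10 + (-5 - 3 + 5*(1/3)))) = -248*(-110 + (10 + (-5 - 3 + 5/3))) = -248*(-110 + (10 - 19/3)) = -248*(-110 + 11/3) = -248*(-319/3) = 79112/3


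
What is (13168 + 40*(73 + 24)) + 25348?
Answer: 42396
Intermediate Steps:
(13168 + 40*(73 + 24)) + 25348 = (13168 + 40*97) + 25348 = (13168 + 3880) + 25348 = 17048 + 25348 = 42396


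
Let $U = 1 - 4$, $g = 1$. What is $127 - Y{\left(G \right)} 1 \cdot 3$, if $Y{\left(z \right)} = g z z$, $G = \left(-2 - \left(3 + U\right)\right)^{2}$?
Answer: $79$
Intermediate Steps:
$U = -3$
$G = 4$ ($G = \left(-2 - 0\right)^{2} = \left(-2 + \left(-3 + 3\right)\right)^{2} = \left(-2 + 0\right)^{2} = \left(-2\right)^{2} = 4$)
$Y{\left(z \right)} = z^{2}$ ($Y{\left(z \right)} = 1 z z = z z = z^{2}$)
$127 - Y{\left(G \right)} 1 \cdot 3 = 127 - 4^{2} \cdot 1 \cdot 3 = 127 - 16 \cdot 3 = 127 - 48 = 79$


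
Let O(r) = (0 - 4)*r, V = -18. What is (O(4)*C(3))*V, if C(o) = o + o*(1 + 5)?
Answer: 6048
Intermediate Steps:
C(o) = 7*o (C(o) = o + o*6 = o + 6*o = 7*o)
O(r) = -4*r
(O(4)*C(3))*V = ((-4*4)*(7*3))*(-18) = -16*21*(-18) = -336*(-18) = 6048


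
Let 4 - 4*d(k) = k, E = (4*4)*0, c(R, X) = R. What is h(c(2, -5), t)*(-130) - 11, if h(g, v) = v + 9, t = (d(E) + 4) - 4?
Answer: -1311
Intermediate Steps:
E = 0 (E = 16*0 = 0)
d(k) = 1 - k/4
t = 1 (t = ((1 - ¼*0) + 4) - 4 = ((1 + 0) + 4) - 4 = (1 + 4) - 4 = 5 - 4 = 1)
h(g, v) = 9 + v
h(c(2, -5), t)*(-130) - 11 = (9 + 1)*(-130) - 11 = 10*(-130) - 11 = -1300 - 11 = -1311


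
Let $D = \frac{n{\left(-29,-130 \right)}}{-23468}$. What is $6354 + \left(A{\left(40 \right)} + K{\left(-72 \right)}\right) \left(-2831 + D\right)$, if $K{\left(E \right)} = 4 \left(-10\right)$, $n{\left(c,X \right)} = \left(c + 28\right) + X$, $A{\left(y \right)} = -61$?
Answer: $\frac{6859331149}{23468} \approx 2.9228 \cdot 10^{5}$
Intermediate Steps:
$n{\left(c,X \right)} = 28 + X + c$ ($n{\left(c,X \right)} = \left(28 + c\right) + X = 28 + X + c$)
$K{\left(E \right)} = -40$
$D = \frac{131}{23468}$ ($D = \frac{28 - 130 - 29}{-23468} = \left(-131\right) \left(- \frac{1}{23468}\right) = \frac{131}{23468} \approx 0.0055821$)
$6354 + \left(A{\left(40 \right)} + K{\left(-72 \right)}\right) \left(-2831 + D\right) = 6354 + \left(-61 - 40\right) \left(-2831 + \frac{131}{23468}\right) = 6354 - - \frac{6710215477}{23468} = 6354 + \frac{6710215477}{23468} = \frac{6859331149}{23468}$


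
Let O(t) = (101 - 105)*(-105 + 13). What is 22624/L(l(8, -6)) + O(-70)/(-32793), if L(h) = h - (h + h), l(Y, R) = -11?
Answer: 741904784/360723 ≈ 2056.7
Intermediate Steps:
O(t) = 368 (O(t) = -4*(-92) = 368)
L(h) = -h (L(h) = h - 2*h = -h)
22624/L(l(8, -6)) + O(-70)/(-32793) = 22624/((-1*(-11))) + 368/(-32793) = 22624/11 + 368*(-1/32793) = 22624*(1/11) - 368/32793 = 22624/11 - 368/32793 = 741904784/360723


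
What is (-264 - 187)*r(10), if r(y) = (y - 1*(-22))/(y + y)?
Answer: -3608/5 ≈ -721.60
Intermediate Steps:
r(y) = (22 + y)/(2*y) (r(y) = (y + 22)/((2*y)) = (22 + y)*(1/(2*y)) = (22 + y)/(2*y))
(-264 - 187)*r(10) = (-264 - 187)*((1/2)*(22 + 10)/10) = -451*32/(2*10) = -451*8/5 = -3608/5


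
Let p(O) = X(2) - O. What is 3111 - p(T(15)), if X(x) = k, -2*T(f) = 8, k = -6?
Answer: 3113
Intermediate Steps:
T(f) = -4 (T(f) = -1/2*8 = -4)
X(x) = -6
p(O) = -6 - O
3111 - p(T(15)) = 3111 - (-6 - 1*(-4)) = 3111 - (-6 + 4) = 3111 - 1*(-2) = 3111 + 2 = 3113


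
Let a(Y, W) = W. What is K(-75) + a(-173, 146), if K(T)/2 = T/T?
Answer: 148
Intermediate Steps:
K(T) = 2 (K(T) = 2*(T/T) = 2*1 = 2)
K(-75) + a(-173, 146) = 2 + 146 = 148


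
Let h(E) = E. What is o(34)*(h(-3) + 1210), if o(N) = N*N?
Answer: 1395292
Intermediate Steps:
o(N) = N²
o(34)*(h(-3) + 1210) = 34²*(-3 + 1210) = 1156*1207 = 1395292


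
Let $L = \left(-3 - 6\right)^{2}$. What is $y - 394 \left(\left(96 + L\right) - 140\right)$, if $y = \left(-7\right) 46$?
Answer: $-14900$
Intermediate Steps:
$L = 81$ ($L = \left(-9\right)^{2} = 81$)
$y = -322$
$y - 394 \left(\left(96 + L\right) - 140\right) = -322 - 394 \left(\left(96 + 81\right) - 140\right) = -322 - 394 \left(177 - 140\right) = -322 - 14578 = -14900$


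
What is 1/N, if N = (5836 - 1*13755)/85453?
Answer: -85453/7919 ≈ -10.791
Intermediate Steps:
N = -7919/85453 (N = (5836 - 13755)*(1/85453) = -7919*1/85453 = -7919/85453 ≈ -0.092671)
1/N = 1/(-7919/85453) = -85453/7919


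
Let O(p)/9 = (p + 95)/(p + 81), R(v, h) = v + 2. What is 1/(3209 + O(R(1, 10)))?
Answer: 2/6439 ≈ 0.00031061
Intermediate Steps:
R(v, h) = 2 + v
O(p) = 9*(95 + p)/(81 + p) (O(p) = 9*((p + 95)/(p + 81)) = 9*((95 + p)/(81 + p)) = 9*(95 + p)/(81 + p))
1/(3209 + O(R(1, 10))) = 1/(3209 + 9*(95 + (2 + 1))/(81 + (2 + 1))) = 1/(3209 + 9*(95 + 3)/(81 + 3)) = 1/(3209 + 9*98/84) = 1/(3209 + 9*(1/84)*98) = 1/(3209 + 21/2) = 1/(6439/2) = 2/6439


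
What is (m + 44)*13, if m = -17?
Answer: 351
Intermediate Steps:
(m + 44)*13 = (-17 + 44)*13 = 27*13 = 351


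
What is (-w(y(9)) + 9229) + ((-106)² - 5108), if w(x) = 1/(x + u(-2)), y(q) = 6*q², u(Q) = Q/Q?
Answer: 7478858/487 ≈ 15357.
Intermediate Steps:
u(Q) = 1
w(x) = 1/(1 + x) (w(x) = 1/(x + 1) = 1/(1 + x))
(-w(y(9)) + 9229) + ((-106)² - 5108) = (-1/(1 + 6*9²) + 9229) + ((-106)² - 5108) = (-1/(1 + 6*81) + 9229) + (11236 - 5108) = (-1/(1 + 486) + 9229) + 6128 = (-1/487 + 9229) + 6128 = 4494522/487 + 6128 = 7478858/487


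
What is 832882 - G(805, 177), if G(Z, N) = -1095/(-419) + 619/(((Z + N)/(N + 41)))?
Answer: 171319172984/205729 ≈ 8.3274e+5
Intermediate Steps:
G(Z, N) = 1095/419 + 619*(41 + N)/(N + Z) (G(Z, N) = -1095*(-1/419) + 619/(((N + Z)/(41 + N))) = 1095/419 + 619/(((N + Z)/(41 + N))) = 1095/419 + 619*((41 + N)/(N + Z)) = 1095/419 + 619*(41 + N)/(N + Z))
832882 - G(805, 177) = 832882 - (10633801 + 1095*805 + 260456*177)/(419*(177 + 805)) = 832882 - (10633801 + 881475 + 46100712)/(419*982) = 832882 - 57615988/(419*982) = 832882 - 1*28807994/205729 = 832882 - 28807994/205729 = 171319172984/205729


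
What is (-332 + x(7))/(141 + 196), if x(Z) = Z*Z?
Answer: -283/337 ≈ -0.83976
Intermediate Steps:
x(Z) = Z²
(-332 + x(7))/(141 + 196) = (-332 + 7²)/(141 + 196) = (-332 + 49)/337 = -283*1/337 = -283/337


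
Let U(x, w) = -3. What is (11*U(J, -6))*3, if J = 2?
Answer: -99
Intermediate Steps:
(11*U(J, -6))*3 = (11*(-3))*3 = -33*3 = -99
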